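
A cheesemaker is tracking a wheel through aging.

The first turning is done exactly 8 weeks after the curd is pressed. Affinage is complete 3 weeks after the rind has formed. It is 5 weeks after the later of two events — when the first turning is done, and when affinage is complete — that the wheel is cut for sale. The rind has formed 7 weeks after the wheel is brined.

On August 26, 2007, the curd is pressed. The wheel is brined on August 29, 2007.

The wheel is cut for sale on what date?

December 12, 2007

The curd is pressed: Aug 26, 2007.
The first turning is done: Aug 26, 2007 + 8 weeks = Oct 21, 2007.
The wheel is brined: Aug 29, 2007.
The rind has formed: Aug 29, 2007 + 7 weeks = Oct 17, 2007.
Affinage is complete: Oct 17, 2007 + 3 weeks = Nov 7, 2007.
Both prerequisites met — the first turning is done (Oct 21, 2007), affinage is complete (Nov 7, 2007); the later is Nov 7, 2007.
The wheel is cut for sale: Nov 7, 2007 + 5 weeks = Dec 12, 2007.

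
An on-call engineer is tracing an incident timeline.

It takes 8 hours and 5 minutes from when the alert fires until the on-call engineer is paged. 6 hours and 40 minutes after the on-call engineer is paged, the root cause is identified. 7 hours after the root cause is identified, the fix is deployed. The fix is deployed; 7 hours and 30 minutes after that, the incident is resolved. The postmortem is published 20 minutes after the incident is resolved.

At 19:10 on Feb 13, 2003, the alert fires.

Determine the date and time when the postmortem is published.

The alert fires: 19:10 Feb 13, 2003.
The on-call engineer is paged: 19:10 Feb 13, 2003 + 8h05m = 03:15 Feb 14, 2003.
The root cause is identified: 03:15 Feb 14, 2003 + 6h40m = 09:55 Feb 14, 2003.
The fix is deployed: 09:55 Feb 14, 2003 + 7h = 16:55 Feb 14, 2003.
The incident is resolved: 16:55 Feb 14, 2003 + 7h30m = 00:25 Feb 15, 2003.
The postmortem is published: 00:25 Feb 15, 2003 + 20m = 00:45 Feb 15, 2003.

00:45 on Feb 15, 2003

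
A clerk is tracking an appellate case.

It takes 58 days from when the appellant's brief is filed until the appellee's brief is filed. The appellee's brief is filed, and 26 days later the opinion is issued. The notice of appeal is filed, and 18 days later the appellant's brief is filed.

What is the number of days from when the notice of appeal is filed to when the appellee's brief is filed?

76 days

Causal path: the notice of appeal is filed → the appellant's brief is filed → the appellee's brief is filed.
Total delay along the path: 18 + 58 = 76 days.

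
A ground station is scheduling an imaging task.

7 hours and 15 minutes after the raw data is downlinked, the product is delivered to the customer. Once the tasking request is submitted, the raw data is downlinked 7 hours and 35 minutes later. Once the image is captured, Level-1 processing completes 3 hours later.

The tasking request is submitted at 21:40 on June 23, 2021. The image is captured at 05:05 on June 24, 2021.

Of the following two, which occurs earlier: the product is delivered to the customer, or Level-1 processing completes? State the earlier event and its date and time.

Level-1 processing completes — 08:05 on June 24, 2021

The tasking request is submitted: 21:40 Jun 23, 2021.
The raw data is downlinked: 21:40 Jun 23, 2021 + 7h35m = 05:15 Jun 24, 2021.
The product is delivered to the customer: 05:15 Jun 24, 2021 + 7h15m = 12:30 Jun 24, 2021.
The image is captured: 05:05 Jun 24, 2021.
Level-1 processing completes: 05:05 Jun 24, 2021 + 3h = 08:05 Jun 24, 2021.
Comparing: the product is delivered to the customer at 12:30 Jun 24, 2021 vs Level-1 processing completes at 08:05 Jun 24, 2021. Earlier: Level-1 processing completes.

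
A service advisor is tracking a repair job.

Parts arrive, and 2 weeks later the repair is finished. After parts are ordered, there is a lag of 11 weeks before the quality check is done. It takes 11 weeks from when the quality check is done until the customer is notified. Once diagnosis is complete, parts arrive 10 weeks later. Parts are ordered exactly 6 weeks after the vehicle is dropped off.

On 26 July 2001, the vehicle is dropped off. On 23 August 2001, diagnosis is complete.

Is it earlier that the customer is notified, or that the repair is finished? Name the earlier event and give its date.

The vehicle is dropped off: Jul 26, 2001.
Parts are ordered: Jul 26, 2001 + 6 weeks = Sep 6, 2001.
The quality check is done: Sep 6, 2001 + 11 weeks = Nov 22, 2001.
The customer is notified: Nov 22, 2001 + 11 weeks = Feb 7, 2002.
Diagnosis is complete: Aug 23, 2001.
Parts arrive: Aug 23, 2001 + 10 weeks = Nov 1, 2001.
The repair is finished: Nov 1, 2001 + 2 weeks = Nov 15, 2001.
Comparing: the customer is notified on Feb 7, 2002 vs the repair is finished on Nov 15, 2001. Earlier: the repair is finished.

The repair is finished — 15 November 2001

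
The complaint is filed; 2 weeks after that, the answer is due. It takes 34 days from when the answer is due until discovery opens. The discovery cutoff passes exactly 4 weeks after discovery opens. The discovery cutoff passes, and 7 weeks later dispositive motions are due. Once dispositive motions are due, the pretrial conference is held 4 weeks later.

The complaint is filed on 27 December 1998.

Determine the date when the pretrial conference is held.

29 May 1999

The complaint is filed: Dec 27, 1998.
The answer is due: Dec 27, 1998 + 2 weeks = Jan 10, 1999.
Discovery opens: Jan 10, 1999 + 34 days = Feb 13, 1999.
The discovery cutoff passes: Feb 13, 1999 + 4 weeks = Mar 13, 1999.
Dispositive motions are due: Mar 13, 1999 + 7 weeks = May 1, 1999.
The pretrial conference is held: May 1, 1999 + 4 weeks = May 29, 1999.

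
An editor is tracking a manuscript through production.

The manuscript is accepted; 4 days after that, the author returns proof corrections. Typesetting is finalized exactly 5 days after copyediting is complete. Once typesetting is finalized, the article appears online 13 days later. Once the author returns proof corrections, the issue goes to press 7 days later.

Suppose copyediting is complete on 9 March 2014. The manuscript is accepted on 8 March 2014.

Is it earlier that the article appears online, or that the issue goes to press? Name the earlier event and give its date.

Copyediting is complete: Mar 9, 2014.
Typesetting is finalized: Mar 9, 2014 + 5 days = Mar 14, 2014.
The article appears online: Mar 14, 2014 + 13 days = Mar 27, 2014.
The manuscript is accepted: Mar 8, 2014.
The author returns proof corrections: Mar 8, 2014 + 4 days = Mar 12, 2014.
The issue goes to press: Mar 12, 2014 + 7 days = Mar 19, 2014.
Comparing: the article appears online on Mar 27, 2014 vs the issue goes to press on Mar 19, 2014. Earlier: the issue goes to press.

The issue goes to press — 19 March 2014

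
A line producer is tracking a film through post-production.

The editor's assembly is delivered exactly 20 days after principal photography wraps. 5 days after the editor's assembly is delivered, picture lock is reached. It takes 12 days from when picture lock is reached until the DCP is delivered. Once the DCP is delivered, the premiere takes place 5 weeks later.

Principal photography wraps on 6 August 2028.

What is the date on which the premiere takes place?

17 October 2028

Principal photography wraps: Aug 6, 2028.
The editor's assembly is delivered: Aug 6, 2028 + 20 days = Aug 26, 2028.
Picture lock is reached: Aug 26, 2028 + 5 days = Aug 31, 2028.
The DCP is delivered: Aug 31, 2028 + 12 days = Sep 12, 2028.
The premiere takes place: Sep 12, 2028 + 5 weeks = Oct 17, 2028.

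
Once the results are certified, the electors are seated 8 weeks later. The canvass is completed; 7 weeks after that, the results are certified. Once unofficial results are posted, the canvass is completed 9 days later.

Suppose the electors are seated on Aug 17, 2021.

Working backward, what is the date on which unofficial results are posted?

Apr 25, 2021

The electors are seated: Aug 17, 2021.
The results are certified: Aug 17, 2021 − 8 weeks = Jun 22, 2021.
The canvass is completed: Jun 22, 2021 − 7 weeks = May 4, 2021.
Unofficial results are posted: May 4, 2021 − 9 days = Apr 25, 2021.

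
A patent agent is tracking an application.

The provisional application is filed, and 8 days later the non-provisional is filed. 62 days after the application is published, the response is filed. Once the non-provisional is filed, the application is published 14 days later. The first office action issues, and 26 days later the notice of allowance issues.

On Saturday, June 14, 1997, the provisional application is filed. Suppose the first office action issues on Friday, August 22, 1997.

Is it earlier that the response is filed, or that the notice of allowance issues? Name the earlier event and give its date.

The provisional application is filed: Jun 14, 1997.
The non-provisional is filed: Jun 14, 1997 + 8 days = Jun 22, 1997.
The application is published: Jun 22, 1997 + 14 days = Jul 6, 1997.
The response is filed: Jul 6, 1997 + 62 days = Sep 6, 1997.
The first office action issues: Aug 22, 1997.
The notice of allowance issues: Aug 22, 1997 + 26 days = Sep 17, 1997.
Comparing: the response is filed on Sep 6, 1997 vs the notice of allowance issues on Sep 17, 1997. Earlier: the response is filed.

The response is filed — Saturday, September 6, 1997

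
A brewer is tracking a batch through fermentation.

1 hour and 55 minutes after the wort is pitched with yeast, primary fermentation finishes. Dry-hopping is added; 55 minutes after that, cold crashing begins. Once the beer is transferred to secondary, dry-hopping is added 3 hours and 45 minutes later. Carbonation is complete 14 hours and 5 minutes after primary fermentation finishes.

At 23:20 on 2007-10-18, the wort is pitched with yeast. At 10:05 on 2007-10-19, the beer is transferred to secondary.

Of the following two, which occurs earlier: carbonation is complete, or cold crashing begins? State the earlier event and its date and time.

The wort is pitched with yeast: 23:20 Oct 18, 2007.
Primary fermentation finishes: 23:20 Oct 18, 2007 + 1h55m = 01:15 Oct 19, 2007.
Carbonation is complete: 01:15 Oct 19, 2007 + 14h05m = 15:20 Oct 19, 2007.
The beer is transferred to secondary: 10:05 Oct 19, 2007.
Dry-hopping is added: 10:05 Oct 19, 2007 + 3h45m = 13:50 Oct 19, 2007.
Cold crashing begins: 13:50 Oct 19, 2007 + 55m = 14:45 Oct 19, 2007.
Comparing: carbonation is complete at 15:20 Oct 19, 2007 vs cold crashing begins at 14:45 Oct 19, 2007. Earlier: cold crashing begins.

Cold crashing begins — 14:45 on 2007-10-19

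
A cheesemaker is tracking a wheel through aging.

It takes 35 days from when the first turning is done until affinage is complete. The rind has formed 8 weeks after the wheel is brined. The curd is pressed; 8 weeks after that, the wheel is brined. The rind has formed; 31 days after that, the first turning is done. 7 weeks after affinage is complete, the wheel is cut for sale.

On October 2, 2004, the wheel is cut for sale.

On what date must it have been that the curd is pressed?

February 18, 2004

The wheel is cut for sale: Oct 2, 2004.
Affinage is complete: Oct 2, 2004 − 7 weeks = Aug 14, 2004.
The first turning is done: Aug 14, 2004 − 35 days = Jul 10, 2004.
The rind has formed: Jul 10, 2004 − 31 days = Jun 9, 2004.
The wheel is brined: Jun 9, 2004 − 8 weeks = Apr 14, 2004.
The curd is pressed: Apr 14, 2004 − 8 weeks = Feb 18, 2004.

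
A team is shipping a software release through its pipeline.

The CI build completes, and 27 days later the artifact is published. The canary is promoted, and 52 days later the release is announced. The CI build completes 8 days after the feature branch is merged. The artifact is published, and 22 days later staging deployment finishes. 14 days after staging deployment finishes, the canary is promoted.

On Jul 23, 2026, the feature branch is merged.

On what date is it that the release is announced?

The feature branch is merged: Jul 23, 2026.
The CI build completes: Jul 23, 2026 + 8 days = Jul 31, 2026.
The artifact is published: Jul 31, 2026 + 27 days = Aug 27, 2026.
Staging deployment finishes: Aug 27, 2026 + 22 days = Sep 18, 2026.
The canary is promoted: Sep 18, 2026 + 14 days = Oct 2, 2026.
The release is announced: Oct 2, 2026 + 52 days = Nov 23, 2026.

Nov 23, 2026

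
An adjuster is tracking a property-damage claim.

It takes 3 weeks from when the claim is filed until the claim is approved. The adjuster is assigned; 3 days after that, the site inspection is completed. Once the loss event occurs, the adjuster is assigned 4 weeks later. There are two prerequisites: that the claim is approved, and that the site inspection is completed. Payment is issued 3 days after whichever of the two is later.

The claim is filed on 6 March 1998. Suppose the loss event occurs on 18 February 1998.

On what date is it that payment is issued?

30 March 1998

The claim is filed: Mar 6, 1998.
The claim is approved: Mar 6, 1998 + 3 weeks = Mar 27, 1998.
The loss event occurs: Feb 18, 1998.
The adjuster is assigned: Feb 18, 1998 + 4 weeks = Mar 18, 1998.
The site inspection is completed: Mar 18, 1998 + 3 days = Mar 21, 1998.
Both prerequisites met — the claim is approved (Mar 27, 1998), the site inspection is completed (Mar 21, 1998); the later is Mar 27, 1998.
Payment is issued: Mar 27, 1998 + 3 days = Mar 30, 1998.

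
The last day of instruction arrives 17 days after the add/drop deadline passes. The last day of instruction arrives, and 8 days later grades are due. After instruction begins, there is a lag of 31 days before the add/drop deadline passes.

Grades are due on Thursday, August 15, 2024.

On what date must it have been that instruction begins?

Thursday, June 20, 2024

Grades are due: Aug 15, 2024.
The last day of instruction arrives: Aug 15, 2024 − 8 days = Aug 7, 2024.
The add/drop deadline passes: Aug 7, 2024 − 17 days = Jul 21, 2024.
Instruction begins: Jul 21, 2024 − 31 days = Jun 20, 2024.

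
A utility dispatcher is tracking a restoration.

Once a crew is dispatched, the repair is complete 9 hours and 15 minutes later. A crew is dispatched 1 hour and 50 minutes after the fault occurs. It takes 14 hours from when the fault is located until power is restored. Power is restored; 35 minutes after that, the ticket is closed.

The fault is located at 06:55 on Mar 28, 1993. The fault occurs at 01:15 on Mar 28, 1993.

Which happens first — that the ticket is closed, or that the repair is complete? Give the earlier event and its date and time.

The fault is located: 06:55 Mar 28, 1993.
Power is restored: 06:55 Mar 28, 1993 + 14h = 20:55 Mar 28, 1993.
The ticket is closed: 20:55 Mar 28, 1993 + 35m = 21:30 Mar 28, 1993.
The fault occurs: 01:15 Mar 28, 1993.
A crew is dispatched: 01:15 Mar 28, 1993 + 1h50m = 03:05 Mar 28, 1993.
The repair is complete: 03:05 Mar 28, 1993 + 9h15m = 12:20 Mar 28, 1993.
Comparing: the ticket is closed at 21:30 Mar 28, 1993 vs the repair is complete at 12:20 Mar 28, 1993. Earlier: the repair is complete.

The repair is complete — 12:20 on Mar 28, 1993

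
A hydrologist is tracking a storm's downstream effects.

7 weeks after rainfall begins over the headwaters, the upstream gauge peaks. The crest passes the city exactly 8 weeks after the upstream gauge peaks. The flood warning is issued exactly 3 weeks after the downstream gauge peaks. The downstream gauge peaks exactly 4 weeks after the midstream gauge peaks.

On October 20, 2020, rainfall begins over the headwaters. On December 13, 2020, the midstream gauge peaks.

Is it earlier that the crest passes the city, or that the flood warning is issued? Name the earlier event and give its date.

The flood warning is issued — January 31, 2021

Rainfall begins over the headwaters: Oct 20, 2020.
The upstream gauge peaks: Oct 20, 2020 + 7 weeks = Dec 8, 2020.
The crest passes the city: Dec 8, 2020 + 8 weeks = Feb 2, 2021.
The midstream gauge peaks: Dec 13, 2020.
The downstream gauge peaks: Dec 13, 2020 + 4 weeks = Jan 10, 2021.
The flood warning is issued: Jan 10, 2021 + 3 weeks = Jan 31, 2021.
Comparing: the crest passes the city on Feb 2, 2021 vs the flood warning is issued on Jan 31, 2021. Earlier: the flood warning is issued.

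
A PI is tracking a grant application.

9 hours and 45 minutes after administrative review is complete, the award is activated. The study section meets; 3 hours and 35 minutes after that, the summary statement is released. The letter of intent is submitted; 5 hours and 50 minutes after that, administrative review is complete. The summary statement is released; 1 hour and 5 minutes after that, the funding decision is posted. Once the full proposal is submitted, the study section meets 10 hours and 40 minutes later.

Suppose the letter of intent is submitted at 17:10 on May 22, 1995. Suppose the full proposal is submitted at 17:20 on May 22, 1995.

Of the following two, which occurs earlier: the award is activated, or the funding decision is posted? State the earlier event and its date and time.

The funding decision is posted — 08:40 on May 23, 1995

The letter of intent is submitted: 17:10 May 22, 1995.
Administrative review is complete: 17:10 May 22, 1995 + 5h50m = 23:00 May 22, 1995.
The award is activated: 23:00 May 22, 1995 + 9h45m = 08:45 May 23, 1995.
The full proposal is submitted: 17:20 May 22, 1995.
The study section meets: 17:20 May 22, 1995 + 10h40m = 04:00 May 23, 1995.
The summary statement is released: 04:00 May 23, 1995 + 3h35m = 07:35 May 23, 1995.
The funding decision is posted: 07:35 May 23, 1995 + 1h05m = 08:40 May 23, 1995.
Comparing: the award is activated at 08:45 May 23, 1995 vs the funding decision is posted at 08:40 May 23, 1995. Earlier: the funding decision is posted.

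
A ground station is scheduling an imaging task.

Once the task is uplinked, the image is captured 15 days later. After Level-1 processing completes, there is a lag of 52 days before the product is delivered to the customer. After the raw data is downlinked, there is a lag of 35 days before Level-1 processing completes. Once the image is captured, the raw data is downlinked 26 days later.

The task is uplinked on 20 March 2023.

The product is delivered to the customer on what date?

26 July 2023

The task is uplinked: Mar 20, 2023.
The image is captured: Mar 20, 2023 + 15 days = Apr 4, 2023.
The raw data is downlinked: Apr 4, 2023 + 26 days = Apr 30, 2023.
Level-1 processing completes: Apr 30, 2023 + 35 days = Jun 4, 2023.
The product is delivered to the customer: Jun 4, 2023 + 52 days = Jul 26, 2023.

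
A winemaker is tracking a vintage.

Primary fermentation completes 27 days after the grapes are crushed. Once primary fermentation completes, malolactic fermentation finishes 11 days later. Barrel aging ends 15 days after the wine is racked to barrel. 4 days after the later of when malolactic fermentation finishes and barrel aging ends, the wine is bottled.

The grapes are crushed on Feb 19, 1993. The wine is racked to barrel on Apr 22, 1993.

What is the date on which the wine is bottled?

May 11, 1993

The grapes are crushed: Feb 19, 1993.
Primary fermentation completes: Feb 19, 1993 + 27 days = Mar 18, 1993.
Malolactic fermentation finishes: Mar 18, 1993 + 11 days = Mar 29, 1993.
The wine is racked to barrel: Apr 22, 1993.
Barrel aging ends: Apr 22, 1993 + 15 days = May 7, 1993.
Both prerequisites met — malolactic fermentation finishes (Mar 29, 1993), barrel aging ends (May 7, 1993); the later is May 7, 1993.
The wine is bottled: May 7, 1993 + 4 days = May 11, 1993.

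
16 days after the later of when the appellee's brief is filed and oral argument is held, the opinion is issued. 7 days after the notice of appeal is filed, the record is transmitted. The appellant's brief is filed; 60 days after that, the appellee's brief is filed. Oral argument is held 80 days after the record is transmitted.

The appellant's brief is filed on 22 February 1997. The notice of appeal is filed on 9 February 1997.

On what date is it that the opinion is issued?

The appellant's brief is filed: Feb 22, 1997.
The appellee's brief is filed: Feb 22, 1997 + 60 days = Apr 23, 1997.
The notice of appeal is filed: Feb 9, 1997.
The record is transmitted: Feb 9, 1997 + 7 days = Feb 16, 1997.
Oral argument is held: Feb 16, 1997 + 80 days = May 7, 1997.
Both prerequisites met — the appellee's brief is filed (Apr 23, 1997), oral argument is held (May 7, 1997); the later is May 7, 1997.
The opinion is issued: May 7, 1997 + 16 days = May 23, 1997.

23 May 1997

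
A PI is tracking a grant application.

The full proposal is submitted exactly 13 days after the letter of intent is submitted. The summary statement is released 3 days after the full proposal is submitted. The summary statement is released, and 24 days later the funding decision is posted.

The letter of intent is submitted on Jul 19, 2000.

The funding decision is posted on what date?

The letter of intent is submitted: Jul 19, 2000.
The full proposal is submitted: Jul 19, 2000 + 13 days = Aug 1, 2000.
The summary statement is released: Aug 1, 2000 + 3 days = Aug 4, 2000.
The funding decision is posted: Aug 4, 2000 + 24 days = Aug 28, 2000.

Aug 28, 2000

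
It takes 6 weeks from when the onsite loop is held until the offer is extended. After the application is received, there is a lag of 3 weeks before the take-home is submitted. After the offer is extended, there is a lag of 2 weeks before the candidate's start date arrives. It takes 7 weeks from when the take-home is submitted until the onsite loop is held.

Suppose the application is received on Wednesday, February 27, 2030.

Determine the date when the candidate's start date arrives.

Wednesday, July 3, 2030

The application is received: Feb 27, 2030.
The take-home is submitted: Feb 27, 2030 + 3 weeks = Mar 20, 2030.
The onsite loop is held: Mar 20, 2030 + 7 weeks = May 8, 2030.
The offer is extended: May 8, 2030 + 6 weeks = Jun 19, 2030.
The candidate's start date arrives: Jun 19, 2030 + 2 weeks = Jul 3, 2030.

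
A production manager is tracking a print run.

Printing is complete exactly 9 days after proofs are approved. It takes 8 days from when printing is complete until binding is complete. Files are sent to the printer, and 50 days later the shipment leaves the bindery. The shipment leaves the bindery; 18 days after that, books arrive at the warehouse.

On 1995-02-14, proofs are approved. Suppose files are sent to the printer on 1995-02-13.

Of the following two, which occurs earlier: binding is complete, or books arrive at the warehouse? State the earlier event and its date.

Proofs are approved: Feb 14, 1995.
Printing is complete: Feb 14, 1995 + 9 days = Feb 23, 1995.
Binding is complete: Feb 23, 1995 + 8 days = Mar 3, 1995.
Files are sent to the printer: Feb 13, 1995.
The shipment leaves the bindery: Feb 13, 1995 + 50 days = Apr 4, 1995.
Books arrive at the warehouse: Apr 4, 1995 + 18 days = Apr 22, 1995.
Comparing: binding is complete on Mar 3, 1995 vs books arrive at the warehouse on Apr 22, 1995. Earlier: binding is complete.

Binding is complete — 1995-03-03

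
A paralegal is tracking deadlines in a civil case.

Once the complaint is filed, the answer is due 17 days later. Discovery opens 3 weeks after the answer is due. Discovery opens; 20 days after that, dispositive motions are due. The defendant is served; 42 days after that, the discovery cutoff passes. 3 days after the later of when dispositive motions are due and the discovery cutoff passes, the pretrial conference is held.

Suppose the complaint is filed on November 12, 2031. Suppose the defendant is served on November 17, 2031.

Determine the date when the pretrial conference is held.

January 12, 2032

The complaint is filed: Nov 12, 2031.
The answer is due: Nov 12, 2031 + 17 days = Nov 29, 2031.
Discovery opens: Nov 29, 2031 + 3 weeks = Dec 20, 2031.
Dispositive motions are due: Dec 20, 2031 + 20 days = Jan 9, 2032.
The defendant is served: Nov 17, 2031.
The discovery cutoff passes: Nov 17, 2031 + 42 days = Dec 29, 2031.
Both prerequisites met — dispositive motions are due (Jan 9, 2032), the discovery cutoff passes (Dec 29, 2031); the later is Jan 9, 2032.
The pretrial conference is held: Jan 9, 2032 + 3 days = Jan 12, 2032.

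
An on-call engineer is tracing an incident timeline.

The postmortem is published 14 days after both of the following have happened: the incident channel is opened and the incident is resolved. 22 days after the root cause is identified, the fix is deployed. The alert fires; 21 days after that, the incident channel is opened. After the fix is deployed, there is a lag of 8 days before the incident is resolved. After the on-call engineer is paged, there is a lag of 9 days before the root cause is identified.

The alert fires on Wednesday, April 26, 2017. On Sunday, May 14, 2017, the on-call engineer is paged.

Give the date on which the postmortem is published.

The alert fires: Apr 26, 2017.
The incident channel is opened: Apr 26, 2017 + 21 days = May 17, 2017.
The on-call engineer is paged: May 14, 2017.
The root cause is identified: May 14, 2017 + 9 days = May 23, 2017.
The fix is deployed: May 23, 2017 + 22 days = Jun 14, 2017.
The incident is resolved: Jun 14, 2017 + 8 days = Jun 22, 2017.
Both prerequisites met — the incident channel is opened (May 17, 2017), the incident is resolved (Jun 22, 2017); the later is Jun 22, 2017.
The postmortem is published: Jun 22, 2017 + 14 days = Jul 6, 2017.

Thursday, July 6, 2017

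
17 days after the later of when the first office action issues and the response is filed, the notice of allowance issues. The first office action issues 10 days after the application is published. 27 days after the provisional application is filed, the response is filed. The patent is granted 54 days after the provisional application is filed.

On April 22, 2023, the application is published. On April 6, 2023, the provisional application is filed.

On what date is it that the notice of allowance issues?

The application is published: Apr 22, 2023.
The first office action issues: Apr 22, 2023 + 10 days = May 2, 2023.
The provisional application is filed: Apr 6, 2023.
The response is filed: Apr 6, 2023 + 27 days = May 3, 2023.
Both prerequisites met — the first office action issues (May 2, 2023), the response is filed (May 3, 2023); the later is May 3, 2023.
The notice of allowance issues: May 3, 2023 + 17 days = May 20, 2023.

May 20, 2023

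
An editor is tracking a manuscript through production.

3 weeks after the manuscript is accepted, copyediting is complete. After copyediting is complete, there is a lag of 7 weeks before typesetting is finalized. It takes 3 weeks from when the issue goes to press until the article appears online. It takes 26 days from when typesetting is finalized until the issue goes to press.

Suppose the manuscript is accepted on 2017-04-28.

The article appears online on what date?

The manuscript is accepted: Apr 28, 2017.
Copyediting is complete: Apr 28, 2017 + 3 weeks = May 19, 2017.
Typesetting is finalized: May 19, 2017 + 7 weeks = Jul 7, 2017.
The issue goes to press: Jul 7, 2017 + 26 days = Aug 2, 2017.
The article appears online: Aug 2, 2017 + 3 weeks = Aug 23, 2017.

2017-08-23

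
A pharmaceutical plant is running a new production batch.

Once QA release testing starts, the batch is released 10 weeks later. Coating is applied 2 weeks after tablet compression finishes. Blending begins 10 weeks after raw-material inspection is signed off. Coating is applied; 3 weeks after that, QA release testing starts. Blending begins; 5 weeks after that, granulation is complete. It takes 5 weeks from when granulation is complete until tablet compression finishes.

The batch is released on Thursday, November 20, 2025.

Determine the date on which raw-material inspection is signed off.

The batch is released: Nov 20, 2025.
QA release testing starts: Nov 20, 2025 − 10 weeks = Sep 11, 2025.
Coating is applied: Sep 11, 2025 − 3 weeks = Aug 21, 2025.
Tablet compression finishes: Aug 21, 2025 − 2 weeks = Aug 7, 2025.
Granulation is complete: Aug 7, 2025 − 5 weeks = Jul 3, 2025.
Blending begins: Jul 3, 2025 − 5 weeks = May 29, 2025.
Raw-material inspection is signed off: May 29, 2025 − 10 weeks = Mar 20, 2025.

Thursday, March 20, 2025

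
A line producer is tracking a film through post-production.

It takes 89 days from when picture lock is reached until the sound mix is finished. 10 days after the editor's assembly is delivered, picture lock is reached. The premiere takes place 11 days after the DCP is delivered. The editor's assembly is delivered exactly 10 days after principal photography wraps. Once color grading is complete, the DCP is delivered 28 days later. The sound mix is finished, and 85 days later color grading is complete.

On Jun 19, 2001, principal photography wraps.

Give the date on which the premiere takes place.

Principal photography wraps: Jun 19, 2001.
The editor's assembly is delivered: Jun 19, 2001 + 10 days = Jun 29, 2001.
Picture lock is reached: Jun 29, 2001 + 10 days = Jul 9, 2001.
The sound mix is finished: Jul 9, 2001 + 89 days = Oct 6, 2001.
Color grading is complete: Oct 6, 2001 + 85 days = Dec 30, 2001.
The DCP is delivered: Dec 30, 2001 + 28 days = Jan 27, 2002.
The premiere takes place: Jan 27, 2002 + 11 days = Feb 7, 2002.

Feb 7, 2002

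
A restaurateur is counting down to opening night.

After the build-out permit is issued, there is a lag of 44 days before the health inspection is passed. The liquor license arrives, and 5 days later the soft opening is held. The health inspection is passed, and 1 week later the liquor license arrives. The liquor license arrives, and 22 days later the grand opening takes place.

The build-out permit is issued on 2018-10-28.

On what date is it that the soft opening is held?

2018-12-23

The build-out permit is issued: Oct 28, 2018.
The health inspection is passed: Oct 28, 2018 + 44 days = Dec 11, 2018.
The liquor license arrives: Dec 11, 2018 + 1 week = Dec 18, 2018.
The soft opening is held: Dec 18, 2018 + 5 days = Dec 23, 2018.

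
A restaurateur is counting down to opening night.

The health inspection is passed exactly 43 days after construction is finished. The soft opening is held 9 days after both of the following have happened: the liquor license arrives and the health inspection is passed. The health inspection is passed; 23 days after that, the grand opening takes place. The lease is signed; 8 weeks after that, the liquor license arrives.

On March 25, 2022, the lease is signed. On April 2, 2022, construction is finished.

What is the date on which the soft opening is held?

May 29, 2022

The lease is signed: Mar 25, 2022.
The liquor license arrives: Mar 25, 2022 + 8 weeks = May 20, 2022.
Construction is finished: Apr 2, 2022.
The health inspection is passed: Apr 2, 2022 + 43 days = May 15, 2022.
Both prerequisites met — the liquor license arrives (May 20, 2022), the health inspection is passed (May 15, 2022); the later is May 20, 2022.
The soft opening is held: May 20, 2022 + 9 days = May 29, 2022.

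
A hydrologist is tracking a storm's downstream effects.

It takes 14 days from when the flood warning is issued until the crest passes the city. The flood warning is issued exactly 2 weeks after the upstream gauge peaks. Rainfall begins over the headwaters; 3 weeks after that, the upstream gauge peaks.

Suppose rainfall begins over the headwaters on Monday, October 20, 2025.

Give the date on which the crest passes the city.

Rainfall begins over the headwaters: Oct 20, 2025.
The upstream gauge peaks: Oct 20, 2025 + 3 weeks = Nov 10, 2025.
The flood warning is issued: Nov 10, 2025 + 2 weeks = Nov 24, 2025.
The crest passes the city: Nov 24, 2025 + 14 days = Dec 8, 2025.

Monday, December 8, 2025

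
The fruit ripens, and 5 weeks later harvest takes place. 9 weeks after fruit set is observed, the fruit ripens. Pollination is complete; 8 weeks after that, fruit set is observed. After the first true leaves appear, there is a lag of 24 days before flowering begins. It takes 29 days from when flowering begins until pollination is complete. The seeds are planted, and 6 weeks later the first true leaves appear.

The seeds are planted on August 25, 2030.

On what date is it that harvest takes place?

The seeds are planted: Aug 25, 2030.
The first true leaves appear: Aug 25, 2030 + 6 weeks = Oct 6, 2030.
Flowering begins: Oct 6, 2030 + 24 days = Oct 30, 2030.
Pollination is complete: Oct 30, 2030 + 29 days = Nov 28, 2030.
Fruit set is observed: Nov 28, 2030 + 8 weeks = Jan 23, 2031.
The fruit ripens: Jan 23, 2031 + 9 weeks = Mar 27, 2031.
Harvest takes place: Mar 27, 2031 + 5 weeks = May 1, 2031.

May 1, 2031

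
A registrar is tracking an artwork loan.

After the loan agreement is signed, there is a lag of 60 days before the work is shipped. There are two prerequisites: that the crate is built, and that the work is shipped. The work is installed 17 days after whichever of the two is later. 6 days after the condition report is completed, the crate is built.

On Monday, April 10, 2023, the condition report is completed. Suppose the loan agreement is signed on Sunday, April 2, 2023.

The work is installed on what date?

The condition report is completed: Apr 10, 2023.
The crate is built: Apr 10, 2023 + 6 days = Apr 16, 2023.
The loan agreement is signed: Apr 2, 2023.
The work is shipped: Apr 2, 2023 + 60 days = Jun 1, 2023.
Both prerequisites met — the crate is built (Apr 16, 2023), the work is shipped (Jun 1, 2023); the later is Jun 1, 2023.
The work is installed: Jun 1, 2023 + 17 days = Jun 18, 2023.

Sunday, June 18, 2023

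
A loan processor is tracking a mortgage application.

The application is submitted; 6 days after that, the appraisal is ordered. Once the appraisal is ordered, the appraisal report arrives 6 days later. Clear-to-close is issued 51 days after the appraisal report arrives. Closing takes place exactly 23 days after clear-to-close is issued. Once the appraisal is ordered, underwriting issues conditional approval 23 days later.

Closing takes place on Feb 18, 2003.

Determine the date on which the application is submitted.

Closing takes place: Feb 18, 2003.
Clear-to-close is issued: Feb 18, 2003 − 23 days = Jan 26, 2003.
The appraisal report arrives: Jan 26, 2003 − 51 days = Dec 6, 2002.
The appraisal is ordered: Dec 6, 2002 − 6 days = Nov 30, 2002.
The application is submitted: Nov 30, 2002 − 6 days = Nov 24, 2002.

Nov 24, 2002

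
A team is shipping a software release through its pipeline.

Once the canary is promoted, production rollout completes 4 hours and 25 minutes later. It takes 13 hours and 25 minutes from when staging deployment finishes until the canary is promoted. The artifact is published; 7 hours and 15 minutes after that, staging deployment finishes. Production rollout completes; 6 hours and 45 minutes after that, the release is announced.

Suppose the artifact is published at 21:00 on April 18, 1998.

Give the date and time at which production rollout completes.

22:05 on April 19, 1998

The artifact is published: 21:00 Apr 18, 1998.
Staging deployment finishes: 21:00 Apr 18, 1998 + 7h15m = 04:15 Apr 19, 1998.
The canary is promoted: 04:15 Apr 19, 1998 + 13h25m = 17:40 Apr 19, 1998.
Production rollout completes: 17:40 Apr 19, 1998 + 4h25m = 22:05 Apr 19, 1998.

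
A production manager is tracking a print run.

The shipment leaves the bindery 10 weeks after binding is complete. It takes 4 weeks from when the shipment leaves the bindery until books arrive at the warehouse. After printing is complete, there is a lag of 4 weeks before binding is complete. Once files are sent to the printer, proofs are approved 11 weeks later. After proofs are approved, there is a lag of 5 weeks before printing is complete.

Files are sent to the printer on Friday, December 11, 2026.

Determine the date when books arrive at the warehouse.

Friday, August 6, 2027

Files are sent to the printer: Dec 11, 2026.
Proofs are approved: Dec 11, 2026 + 11 weeks = Feb 26, 2027.
Printing is complete: Feb 26, 2027 + 5 weeks = Apr 2, 2027.
Binding is complete: Apr 2, 2027 + 4 weeks = Apr 30, 2027.
The shipment leaves the bindery: Apr 30, 2027 + 10 weeks = Jul 9, 2027.
Books arrive at the warehouse: Jul 9, 2027 + 4 weeks = Aug 6, 2027.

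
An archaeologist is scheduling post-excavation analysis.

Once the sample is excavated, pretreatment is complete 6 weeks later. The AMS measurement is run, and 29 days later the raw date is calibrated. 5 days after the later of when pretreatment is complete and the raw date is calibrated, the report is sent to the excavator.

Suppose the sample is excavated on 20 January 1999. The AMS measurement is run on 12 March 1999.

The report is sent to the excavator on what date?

15 April 1999

The sample is excavated: Jan 20, 1999.
Pretreatment is complete: Jan 20, 1999 + 6 weeks = Mar 3, 1999.
The AMS measurement is run: Mar 12, 1999.
The raw date is calibrated: Mar 12, 1999 + 29 days = Apr 10, 1999.
Both prerequisites met — pretreatment is complete (Mar 3, 1999), the raw date is calibrated (Apr 10, 1999); the later is Apr 10, 1999.
The report is sent to the excavator: Apr 10, 1999 + 5 days = Apr 15, 1999.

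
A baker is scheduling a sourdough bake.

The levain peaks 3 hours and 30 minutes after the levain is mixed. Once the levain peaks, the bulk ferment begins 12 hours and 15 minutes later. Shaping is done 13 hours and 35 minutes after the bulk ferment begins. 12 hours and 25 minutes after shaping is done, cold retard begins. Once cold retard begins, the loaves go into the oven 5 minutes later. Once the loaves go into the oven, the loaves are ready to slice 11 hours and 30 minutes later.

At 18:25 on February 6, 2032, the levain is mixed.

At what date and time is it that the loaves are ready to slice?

The levain is mixed: 18:25 Feb 6, 2032.
The levain peaks: 18:25 Feb 6, 2032 + 3h30m = 21:55 Feb 6, 2032.
The bulk ferment begins: 21:55 Feb 6, 2032 + 12h15m = 10:10 Feb 7, 2032.
Shaping is done: 10:10 Feb 7, 2032 + 13h35m = 23:45 Feb 7, 2032.
Cold retard begins: 23:45 Feb 7, 2032 + 12h25m = 12:10 Feb 8, 2032.
The loaves go into the oven: 12:10 Feb 8, 2032 + 5m = 12:15 Feb 8, 2032.
The loaves are ready to slice: 12:15 Feb 8, 2032 + 11h30m = 23:45 Feb 8, 2032.

23:45 on February 8, 2032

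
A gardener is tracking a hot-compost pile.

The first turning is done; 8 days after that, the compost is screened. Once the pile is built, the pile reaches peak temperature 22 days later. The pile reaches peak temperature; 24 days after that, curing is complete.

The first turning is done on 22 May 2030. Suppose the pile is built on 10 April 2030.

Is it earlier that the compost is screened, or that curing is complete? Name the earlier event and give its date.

The first turning is done: May 22, 2030.
The compost is screened: May 22, 2030 + 8 days = May 30, 2030.
The pile is built: Apr 10, 2030.
The pile reaches peak temperature: Apr 10, 2030 + 22 days = May 2, 2030.
Curing is complete: May 2, 2030 + 24 days = May 26, 2030.
Comparing: the compost is screened on May 30, 2030 vs curing is complete on May 26, 2030. Earlier: curing is complete.

Curing is complete — 26 May 2030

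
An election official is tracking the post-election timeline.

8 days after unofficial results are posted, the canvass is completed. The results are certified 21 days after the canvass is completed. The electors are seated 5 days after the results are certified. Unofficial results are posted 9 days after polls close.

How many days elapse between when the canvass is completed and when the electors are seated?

26 days

Causal path: the canvass is completed → the results are certified → the electors are seated.
Total delay along the path: 21 + 5 = 26 days.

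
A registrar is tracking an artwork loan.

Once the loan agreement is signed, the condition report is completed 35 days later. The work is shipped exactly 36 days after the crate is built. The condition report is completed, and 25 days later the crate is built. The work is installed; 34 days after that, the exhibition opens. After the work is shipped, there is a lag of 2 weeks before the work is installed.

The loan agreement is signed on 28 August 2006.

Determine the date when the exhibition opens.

19 January 2007

The loan agreement is signed: Aug 28, 2006.
The condition report is completed: Aug 28, 2006 + 35 days = Oct 2, 2006.
The crate is built: Oct 2, 2006 + 25 days = Oct 27, 2006.
The work is shipped: Oct 27, 2006 + 36 days = Dec 2, 2006.
The work is installed: Dec 2, 2006 + 2 weeks = Dec 16, 2006.
The exhibition opens: Dec 16, 2006 + 34 days = Jan 19, 2007.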